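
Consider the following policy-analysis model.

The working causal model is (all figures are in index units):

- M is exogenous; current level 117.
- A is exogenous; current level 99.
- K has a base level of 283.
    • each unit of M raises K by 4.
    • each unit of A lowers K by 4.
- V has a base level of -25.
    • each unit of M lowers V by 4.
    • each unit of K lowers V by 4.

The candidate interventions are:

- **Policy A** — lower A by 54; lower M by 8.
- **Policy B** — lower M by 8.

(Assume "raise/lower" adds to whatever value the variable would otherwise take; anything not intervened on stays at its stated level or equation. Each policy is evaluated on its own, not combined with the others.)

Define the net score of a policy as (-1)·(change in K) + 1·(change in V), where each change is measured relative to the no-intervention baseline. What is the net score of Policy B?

192

Baseline:
  M = 117
  A = 99
  K = 283 + 4·117 − 4·99 = 355
  V = -25 − 4·117 − 4·355 = -1913
Policy B (M − 8):
  M = 117 − 8 = 109
  A = 99
  K = 283 + 4·109 − 4·99 = 323
  V = -25 − 4·109 − 4·323 = -1753
ΔK = 323 − 355 = -32; ΔV = -1753 − (-1913) = 160
Score = (-1)·(-32) + 1·160 = 192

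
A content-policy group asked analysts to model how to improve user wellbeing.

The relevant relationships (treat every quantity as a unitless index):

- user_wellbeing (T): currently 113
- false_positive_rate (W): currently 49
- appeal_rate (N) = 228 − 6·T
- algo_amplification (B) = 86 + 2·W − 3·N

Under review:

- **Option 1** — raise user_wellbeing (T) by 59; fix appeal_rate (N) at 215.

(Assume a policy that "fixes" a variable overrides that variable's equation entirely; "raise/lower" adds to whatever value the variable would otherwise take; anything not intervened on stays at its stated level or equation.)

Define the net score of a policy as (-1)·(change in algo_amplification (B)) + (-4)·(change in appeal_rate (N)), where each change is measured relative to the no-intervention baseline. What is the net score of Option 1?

-665

Baseline:
  T = 113
  W = 49
  N = 228 − 6·113 = -450
  B = 86 + 2·49 − 3·(-450) = 1534
Option 1 (T + 59, N := 215):
  T = 113 + 59 = 172
  W = 49
  N = 215
  B = 86 + 2·49 − 3·215 = -461
ΔB = -461 − 1534 = -1995; ΔN = 215 − (-450) = 665
Score = (-1)·(-1995) + (-4)·665 = -665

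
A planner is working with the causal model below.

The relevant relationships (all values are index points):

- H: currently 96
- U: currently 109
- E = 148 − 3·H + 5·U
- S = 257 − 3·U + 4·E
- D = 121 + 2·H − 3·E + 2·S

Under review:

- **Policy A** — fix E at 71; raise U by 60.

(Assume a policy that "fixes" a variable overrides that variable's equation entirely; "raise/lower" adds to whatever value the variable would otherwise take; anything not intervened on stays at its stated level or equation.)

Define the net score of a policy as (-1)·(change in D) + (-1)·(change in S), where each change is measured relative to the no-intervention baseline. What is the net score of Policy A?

3546

Baseline:
  H = 96
  U = 109
  E = 148 − 3·96 + 5·109 = 405
  S = 257 − 3·109 + 4·405 = 1550
  D = 121 + 2·96 − 3·405 + 2·1550 = 2198
Policy A (E := 71, U + 60):
  H = 96
  U = 109 + 60 = 169
  E = 71
  S = 257 − 3·169 + 4·71 = 34
  D = 121 + 2·96 − 3·71 + 2·34 = 168
ΔD = 168 − 2198 = -2030; ΔS = 34 − 1550 = -1516
Score = (-1)·(-2030) + (-1)·(-1516) = 3546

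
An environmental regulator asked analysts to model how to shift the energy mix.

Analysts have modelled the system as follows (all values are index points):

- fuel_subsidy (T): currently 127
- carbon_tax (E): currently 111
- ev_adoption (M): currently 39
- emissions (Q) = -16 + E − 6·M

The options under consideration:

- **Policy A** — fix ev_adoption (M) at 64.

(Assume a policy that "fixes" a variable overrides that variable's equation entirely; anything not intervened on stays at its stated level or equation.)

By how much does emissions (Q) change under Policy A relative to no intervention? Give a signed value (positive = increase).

-150

Baseline:
  E = 111
  M = 39
  Q = -16 + 111 − 6·39 = -139
Policy A (M := 64):
  E = 111
  M = 64
  Q = -16 + 111 − 6·64 = -289
Change in Q: -289 − (-139) = -150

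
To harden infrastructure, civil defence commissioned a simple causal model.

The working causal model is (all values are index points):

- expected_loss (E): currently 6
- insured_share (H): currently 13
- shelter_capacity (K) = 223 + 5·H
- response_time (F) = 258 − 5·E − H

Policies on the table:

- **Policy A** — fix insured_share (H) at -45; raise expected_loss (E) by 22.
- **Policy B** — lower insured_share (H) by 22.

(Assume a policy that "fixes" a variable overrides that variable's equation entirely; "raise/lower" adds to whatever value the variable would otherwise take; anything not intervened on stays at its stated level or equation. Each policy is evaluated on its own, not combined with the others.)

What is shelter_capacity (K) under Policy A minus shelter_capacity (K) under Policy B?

Policy A (H := -45, E + 22):
  H = -45
  K = 223 + 5·(-45) = -2
Policy B (H − 22):
  H = 13 − 22 = -9
  K = 223 + 5·(-9) = 178
K: -2 − 178 = -180

-180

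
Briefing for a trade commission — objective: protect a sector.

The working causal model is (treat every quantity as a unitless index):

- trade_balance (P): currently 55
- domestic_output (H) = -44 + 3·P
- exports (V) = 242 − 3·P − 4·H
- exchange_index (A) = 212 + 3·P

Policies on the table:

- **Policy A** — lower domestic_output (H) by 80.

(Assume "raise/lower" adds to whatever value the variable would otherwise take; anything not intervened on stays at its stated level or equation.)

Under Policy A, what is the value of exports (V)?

Policy A (H − 80):
  P = 55
  H = -44 + 3·55 (−80 from intervention) = 41
  V = 242 − 3·55 − 4·41 = -87

-87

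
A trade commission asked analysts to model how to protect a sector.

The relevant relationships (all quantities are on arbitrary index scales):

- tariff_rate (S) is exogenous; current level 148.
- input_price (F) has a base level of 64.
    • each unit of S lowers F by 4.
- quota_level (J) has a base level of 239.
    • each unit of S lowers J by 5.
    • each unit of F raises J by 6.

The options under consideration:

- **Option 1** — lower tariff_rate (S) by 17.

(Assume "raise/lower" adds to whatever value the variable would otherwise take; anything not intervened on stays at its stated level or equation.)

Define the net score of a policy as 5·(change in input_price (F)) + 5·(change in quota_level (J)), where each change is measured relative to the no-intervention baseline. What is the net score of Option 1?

Baseline:
  S = 148
  F = 64 − 4·148 = -528
  J = 239 − 5·148 + 6·(-528) = -3669
Option 1 (S − 17):
  S = 148 − 17 = 131
  F = 64 − 4·131 = -460
  J = 239 − 5·131 + 6·(-460) = -3176
ΔF = -460 − (-528) = 68; ΔJ = -3176 − (-3669) = 493
Score = 5·68 + 5·493 = 2805

2805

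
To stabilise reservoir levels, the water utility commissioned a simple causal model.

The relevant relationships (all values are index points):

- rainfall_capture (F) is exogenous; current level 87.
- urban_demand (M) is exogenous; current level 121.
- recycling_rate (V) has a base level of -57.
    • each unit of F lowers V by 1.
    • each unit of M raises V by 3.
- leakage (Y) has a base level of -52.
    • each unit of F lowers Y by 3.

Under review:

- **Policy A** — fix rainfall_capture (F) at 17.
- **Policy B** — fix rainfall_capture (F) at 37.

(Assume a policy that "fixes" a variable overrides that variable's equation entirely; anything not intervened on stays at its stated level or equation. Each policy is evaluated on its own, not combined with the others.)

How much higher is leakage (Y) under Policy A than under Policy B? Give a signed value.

Policy A (F := 17):
  F = 17
  Y = -52 − 3·17 = -103
Policy B (F := 37):
  F = 37
  Y = -52 − 3·37 = -163
Y: -103 − (-163) = 60

60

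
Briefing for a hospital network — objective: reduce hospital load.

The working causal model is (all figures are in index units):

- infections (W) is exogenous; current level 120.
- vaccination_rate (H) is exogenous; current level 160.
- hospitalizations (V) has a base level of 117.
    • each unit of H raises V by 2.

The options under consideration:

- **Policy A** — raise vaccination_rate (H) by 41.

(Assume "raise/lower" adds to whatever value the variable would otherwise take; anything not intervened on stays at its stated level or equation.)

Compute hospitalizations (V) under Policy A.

Policy A (H + 41):
  H = 160 + 41 = 201
  V = 117 + 2·201 = 519

519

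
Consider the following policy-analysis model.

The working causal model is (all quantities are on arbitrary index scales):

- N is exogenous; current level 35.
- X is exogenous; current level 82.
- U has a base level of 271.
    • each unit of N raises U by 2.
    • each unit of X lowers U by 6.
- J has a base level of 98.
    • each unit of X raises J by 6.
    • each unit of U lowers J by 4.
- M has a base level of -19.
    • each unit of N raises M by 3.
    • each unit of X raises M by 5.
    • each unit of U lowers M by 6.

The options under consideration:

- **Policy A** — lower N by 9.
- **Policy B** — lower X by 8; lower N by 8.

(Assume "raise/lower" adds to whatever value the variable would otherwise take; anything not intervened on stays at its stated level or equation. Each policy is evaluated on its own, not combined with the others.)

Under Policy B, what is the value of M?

1146

Policy B (X − 8, N − 8):
  N = 35 − 8 = 27
  X = 82 − 8 = 74
  U = 271 + 2·27 − 6·74 = -119
  M = -19 + 3·27 + 5·74 − 6·(-119) = 1146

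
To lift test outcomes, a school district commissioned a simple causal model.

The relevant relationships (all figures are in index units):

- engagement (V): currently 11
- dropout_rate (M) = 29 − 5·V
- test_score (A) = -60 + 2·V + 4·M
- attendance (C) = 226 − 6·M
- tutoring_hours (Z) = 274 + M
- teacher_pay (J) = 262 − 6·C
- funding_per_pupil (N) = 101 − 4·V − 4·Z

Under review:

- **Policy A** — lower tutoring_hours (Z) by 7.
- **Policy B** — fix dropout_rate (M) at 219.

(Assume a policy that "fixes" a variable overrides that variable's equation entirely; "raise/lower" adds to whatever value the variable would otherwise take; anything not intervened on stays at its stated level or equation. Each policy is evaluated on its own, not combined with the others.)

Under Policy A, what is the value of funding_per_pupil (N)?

-907

Policy A (Z − 7):
  V = 11
  M = 29 − 5·11 = -26
  Z = 274 + (-26) (−7 from intervention) = 241
  N = 101 − 4·11 − 4·241 = -907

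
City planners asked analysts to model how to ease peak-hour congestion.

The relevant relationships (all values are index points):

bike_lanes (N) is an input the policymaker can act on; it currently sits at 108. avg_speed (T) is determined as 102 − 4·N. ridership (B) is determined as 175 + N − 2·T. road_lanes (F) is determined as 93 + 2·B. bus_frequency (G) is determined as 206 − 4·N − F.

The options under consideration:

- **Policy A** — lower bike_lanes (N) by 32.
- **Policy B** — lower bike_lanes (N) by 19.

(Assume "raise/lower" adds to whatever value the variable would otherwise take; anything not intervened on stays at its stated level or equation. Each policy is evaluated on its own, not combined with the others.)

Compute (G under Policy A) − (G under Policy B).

Policy A (N − 32):
  N = 108 − 32 = 76
  T = 102 − 4·76 = -202
  B = 175 + 76 − 2·(-202) = 655
  F = 93 + 2·655 = 1403
  G = 206 − 4·76 − 1403 = -1501
Policy B (N − 19):
  N = 108 − 19 = 89
  T = 102 − 4·89 = -254
  B = 175 + 89 − 2·(-254) = 772
  F = 93 + 2·772 = 1637
  G = 206 − 4·89 − 1637 = -1787
G: -1501 − (-1787) = 286

286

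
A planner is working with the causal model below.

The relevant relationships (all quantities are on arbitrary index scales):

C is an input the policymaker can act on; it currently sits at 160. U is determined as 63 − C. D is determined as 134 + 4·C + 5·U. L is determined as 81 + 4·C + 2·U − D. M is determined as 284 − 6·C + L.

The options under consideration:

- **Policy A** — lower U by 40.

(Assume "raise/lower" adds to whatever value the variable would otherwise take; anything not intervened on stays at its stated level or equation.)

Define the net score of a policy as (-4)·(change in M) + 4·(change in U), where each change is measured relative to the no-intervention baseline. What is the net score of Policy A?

Baseline:
  C = 160
  U = 63 − 160 = -97
  D = 134 + 4·160 + 5·(-97) = 289
  L = 81 + 4·160 + 2·(-97) − 289 = 238
  M = 284 − 6·160 + 238 = -438
Policy A (U − 40):
  C = 160
  U = 63 − 160 (−40 from intervention) = -137
  D = 134 + 4·160 + 5·(-137) = 89
  L = 81 + 4·160 + 2·(-137) − 89 = 358
  M = 284 − 6·160 + 358 = -318
ΔM = -318 − (-438) = 120; ΔU = -137 − (-97) = -40
Score = (-4)·120 + 4·(-40) = -640

-640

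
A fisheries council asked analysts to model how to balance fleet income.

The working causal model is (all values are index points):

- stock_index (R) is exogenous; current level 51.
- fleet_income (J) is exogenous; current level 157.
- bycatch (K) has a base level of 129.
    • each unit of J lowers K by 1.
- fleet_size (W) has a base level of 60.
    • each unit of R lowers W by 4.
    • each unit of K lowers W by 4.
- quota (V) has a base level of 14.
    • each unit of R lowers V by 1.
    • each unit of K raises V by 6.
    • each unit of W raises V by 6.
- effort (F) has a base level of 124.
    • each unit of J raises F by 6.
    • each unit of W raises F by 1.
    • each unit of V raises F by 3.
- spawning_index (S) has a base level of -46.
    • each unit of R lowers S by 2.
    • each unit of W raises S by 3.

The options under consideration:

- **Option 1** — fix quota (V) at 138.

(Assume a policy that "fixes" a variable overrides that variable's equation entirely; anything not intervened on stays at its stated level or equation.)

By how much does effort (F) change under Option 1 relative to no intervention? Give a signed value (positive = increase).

Baseline:
  R = 51
  J = 157
  K = 129 − 157 = -28
  W = 60 − 4·51 − 4·(-28) = -32
  V = 14 − 51 + 6·(-28) + 6·(-32) = -397
  F = 124 + 6·157 + (-32) + 3·(-397) = -157
Option 1 (V := 138):
  R = 51
  J = 157
  K = 129 − 157 = -28
  W = 60 − 4·51 − 4·(-28) = -32
  V = 138
  F = 124 + 6·157 + (-32) + 3·138 = 1448
Change in F: 1448 − (-157) = 1605

1605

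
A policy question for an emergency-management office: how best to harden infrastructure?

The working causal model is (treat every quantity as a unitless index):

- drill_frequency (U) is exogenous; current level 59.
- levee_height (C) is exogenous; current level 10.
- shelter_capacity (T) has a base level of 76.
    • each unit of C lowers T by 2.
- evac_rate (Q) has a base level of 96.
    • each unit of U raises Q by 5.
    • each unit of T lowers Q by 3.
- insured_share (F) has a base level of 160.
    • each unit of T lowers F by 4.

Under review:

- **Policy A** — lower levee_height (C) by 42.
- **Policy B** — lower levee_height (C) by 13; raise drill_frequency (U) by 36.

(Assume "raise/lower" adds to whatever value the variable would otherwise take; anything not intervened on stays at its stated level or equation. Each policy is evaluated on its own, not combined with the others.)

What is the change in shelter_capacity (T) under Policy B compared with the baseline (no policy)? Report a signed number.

26

Baseline:
  C = 10
  T = 76 − 2·10 = 56
Policy B (C − 13, U + 36):
  C = 10 − 13 = -3
  T = 76 − 2·(-3) = 82
Change in T: 82 − 56 = 26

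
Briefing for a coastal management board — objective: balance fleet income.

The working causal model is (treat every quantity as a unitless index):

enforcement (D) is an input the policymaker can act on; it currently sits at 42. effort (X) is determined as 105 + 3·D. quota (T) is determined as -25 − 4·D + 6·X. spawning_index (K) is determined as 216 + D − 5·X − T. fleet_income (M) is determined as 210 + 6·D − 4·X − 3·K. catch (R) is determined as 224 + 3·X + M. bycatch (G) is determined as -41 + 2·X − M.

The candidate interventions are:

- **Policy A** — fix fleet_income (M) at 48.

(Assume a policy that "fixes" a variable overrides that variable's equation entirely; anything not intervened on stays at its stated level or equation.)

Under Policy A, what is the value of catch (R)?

965

Policy A (M := 48):
  D = 42
  X = 105 + 3·42 = 231
  T = -25 − 4·42 + 6·231 = 1193
  K = 216 + 42 − 5·231 − 1193 = -2090
  M = 48
  R = 224 + 3·231 + 48 = 965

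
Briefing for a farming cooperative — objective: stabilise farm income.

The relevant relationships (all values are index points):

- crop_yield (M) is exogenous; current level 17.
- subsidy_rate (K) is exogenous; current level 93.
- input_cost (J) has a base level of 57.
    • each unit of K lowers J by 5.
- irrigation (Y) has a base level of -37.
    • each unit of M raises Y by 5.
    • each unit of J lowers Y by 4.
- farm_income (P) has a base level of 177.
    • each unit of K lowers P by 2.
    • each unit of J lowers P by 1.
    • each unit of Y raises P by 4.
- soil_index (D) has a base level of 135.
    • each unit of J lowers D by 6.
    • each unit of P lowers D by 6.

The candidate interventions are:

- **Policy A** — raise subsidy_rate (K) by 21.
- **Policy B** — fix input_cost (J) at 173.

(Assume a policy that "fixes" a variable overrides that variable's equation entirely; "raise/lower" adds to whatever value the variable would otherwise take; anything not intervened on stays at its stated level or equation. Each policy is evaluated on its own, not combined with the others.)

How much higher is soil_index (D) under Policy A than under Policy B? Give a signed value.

-65604

Policy A (K + 21):
  M = 17
  K = 93 + 21 = 114
  J = 57 − 5·114 = -513
  Y = -37 + 5·17 − 4·(-513) = 2100
  P = 177 − 2·114 − (-513) + 4·2100 = 8862
  D = 135 − 6·(-513) − 6·8862 = -49959
Policy B (J := 173):
  M = 17
  K = 93
  J = 173
  Y = -37 + 5·17 − 4·173 = -644
  P = 177 − 2·93 − 173 + 4·(-644) = -2758
  D = 135 − 6·173 − 6·(-2758) = 15645
D: -49959 − 15645 = -65604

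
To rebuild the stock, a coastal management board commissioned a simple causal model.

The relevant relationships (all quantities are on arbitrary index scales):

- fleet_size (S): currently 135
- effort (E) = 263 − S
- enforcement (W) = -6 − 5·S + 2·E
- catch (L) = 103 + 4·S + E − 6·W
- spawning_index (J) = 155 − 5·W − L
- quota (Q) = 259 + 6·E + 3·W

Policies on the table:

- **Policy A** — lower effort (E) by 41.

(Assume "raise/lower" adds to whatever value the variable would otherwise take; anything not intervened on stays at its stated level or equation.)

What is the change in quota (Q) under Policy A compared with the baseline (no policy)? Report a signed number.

Baseline:
  S = 135
  E = 263 − 135 = 128
  W = -6 − 5·135 + 2·128 = -425
  Q = 259 + 6·128 + 3·(-425) = -248
Policy A (E − 41):
  S = 135
  E = 263 − 135 (−41 from intervention) = 87
  W = -6 − 5·135 + 2·87 = -507
  Q = 259 + 6·87 + 3·(-507) = -740
Change in Q: -740 − (-248) = -492

-492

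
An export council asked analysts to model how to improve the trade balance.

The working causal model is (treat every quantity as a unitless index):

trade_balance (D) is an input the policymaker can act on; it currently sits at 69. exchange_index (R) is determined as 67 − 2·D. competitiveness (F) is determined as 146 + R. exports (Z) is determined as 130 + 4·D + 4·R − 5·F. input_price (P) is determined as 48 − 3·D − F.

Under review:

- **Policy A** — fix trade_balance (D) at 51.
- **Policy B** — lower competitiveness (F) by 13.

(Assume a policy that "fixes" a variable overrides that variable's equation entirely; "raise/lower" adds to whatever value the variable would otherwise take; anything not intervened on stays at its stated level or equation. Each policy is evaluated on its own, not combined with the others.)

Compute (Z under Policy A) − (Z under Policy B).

-173

Policy A (D := 51):
  D = 51
  R = 67 − 2·51 = -35
  F = 146 + (-35) = 111
  Z = 130 + 4·51 + 4·(-35) − 5·111 = -361
Policy B (F − 13):
  D = 69
  R = 67 − 2·69 = -71
  F = 146 + (-71) (−13 from intervention) = 62
  Z = 130 + 4·69 + 4·(-71) − 5·62 = -188
Z: -361 − (-188) = -173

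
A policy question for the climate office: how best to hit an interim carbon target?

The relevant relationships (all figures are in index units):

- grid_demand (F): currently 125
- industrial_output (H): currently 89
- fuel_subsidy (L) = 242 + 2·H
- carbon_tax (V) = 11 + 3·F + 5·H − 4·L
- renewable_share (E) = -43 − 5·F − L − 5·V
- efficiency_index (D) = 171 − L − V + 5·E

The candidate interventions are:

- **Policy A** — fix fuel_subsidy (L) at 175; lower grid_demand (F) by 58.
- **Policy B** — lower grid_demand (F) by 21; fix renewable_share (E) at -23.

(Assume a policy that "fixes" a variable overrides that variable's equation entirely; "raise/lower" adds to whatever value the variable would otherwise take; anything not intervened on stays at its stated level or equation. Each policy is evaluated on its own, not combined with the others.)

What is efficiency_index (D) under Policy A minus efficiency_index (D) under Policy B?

Policy A (L := 175, F − 58):
  F = 125 − 58 = 67
  H = 89
  L = 175
  V = 11 + 3·67 + 5·89 − 4·175 = -43
  E = -43 − 5·67 − 175 − 5·(-43) = -338
  D = 171 − 175 − (-43) + 5·(-338) = -1651
Policy B (F − 21, E := -23):
  F = 125 − 21 = 104
  H = 89
  L = 242 + 2·89 = 420
  V = 11 + 3·104 + 5·89 − 4·420 = -912
  E = -23
  D = 171 − 420 − (-912) + 5·(-23) = 548
D: -1651 − 548 = -2199

-2199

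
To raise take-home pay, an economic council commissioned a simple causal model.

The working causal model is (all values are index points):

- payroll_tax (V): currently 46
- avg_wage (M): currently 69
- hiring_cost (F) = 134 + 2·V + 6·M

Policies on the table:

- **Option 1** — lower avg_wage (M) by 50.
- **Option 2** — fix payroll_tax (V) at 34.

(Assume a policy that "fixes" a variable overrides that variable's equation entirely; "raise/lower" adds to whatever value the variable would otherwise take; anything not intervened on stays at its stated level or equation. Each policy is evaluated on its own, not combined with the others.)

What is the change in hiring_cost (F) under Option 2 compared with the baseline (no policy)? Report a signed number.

Baseline:
  V = 46
  M = 69
  F = 134 + 2·46 + 6·69 = 640
Option 2 (V := 34):
  V = 34
  M = 69
  F = 134 + 2·34 + 6·69 = 616
Change in F: 616 − 640 = -24

-24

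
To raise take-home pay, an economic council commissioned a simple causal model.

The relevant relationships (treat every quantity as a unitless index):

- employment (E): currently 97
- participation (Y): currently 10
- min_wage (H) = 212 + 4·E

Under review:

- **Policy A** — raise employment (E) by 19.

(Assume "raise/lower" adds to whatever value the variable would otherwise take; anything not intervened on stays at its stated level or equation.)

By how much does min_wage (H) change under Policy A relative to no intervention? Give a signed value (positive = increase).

Baseline:
  E = 97
  H = 212 + 4·97 = 600
Policy A (E + 19):
  E = 97 + 19 = 116
  H = 212 + 4·116 = 676
Change in H: 676 − 600 = 76

76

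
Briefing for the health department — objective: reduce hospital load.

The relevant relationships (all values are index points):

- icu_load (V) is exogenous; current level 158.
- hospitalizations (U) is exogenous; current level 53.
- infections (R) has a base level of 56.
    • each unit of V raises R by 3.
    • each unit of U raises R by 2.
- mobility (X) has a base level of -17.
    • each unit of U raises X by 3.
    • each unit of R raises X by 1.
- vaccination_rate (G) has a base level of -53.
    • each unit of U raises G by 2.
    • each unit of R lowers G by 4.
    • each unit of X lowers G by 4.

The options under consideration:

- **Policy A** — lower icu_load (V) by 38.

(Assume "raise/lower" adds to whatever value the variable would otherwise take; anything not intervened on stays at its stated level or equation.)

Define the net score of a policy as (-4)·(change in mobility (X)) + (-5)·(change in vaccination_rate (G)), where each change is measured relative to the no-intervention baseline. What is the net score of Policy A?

Baseline:
  V = 158
  U = 53
  R = 56 + 3·158 + 2·53 = 636
  X = -17 + 3·53 + 636 = 778
  G = -53 + 2·53 − 4·636 − 4·778 = -5603
Policy A (V − 38):
  V = 158 − 38 = 120
  U = 53
  R = 56 + 3·120 + 2·53 = 522
  X = -17 + 3·53 + 522 = 664
  G = -53 + 2·53 − 4·522 − 4·664 = -4691
ΔX = 664 − 778 = -114; ΔG = -4691 − (-5603) = 912
Score = (-4)·(-114) + (-5)·912 = -4104

-4104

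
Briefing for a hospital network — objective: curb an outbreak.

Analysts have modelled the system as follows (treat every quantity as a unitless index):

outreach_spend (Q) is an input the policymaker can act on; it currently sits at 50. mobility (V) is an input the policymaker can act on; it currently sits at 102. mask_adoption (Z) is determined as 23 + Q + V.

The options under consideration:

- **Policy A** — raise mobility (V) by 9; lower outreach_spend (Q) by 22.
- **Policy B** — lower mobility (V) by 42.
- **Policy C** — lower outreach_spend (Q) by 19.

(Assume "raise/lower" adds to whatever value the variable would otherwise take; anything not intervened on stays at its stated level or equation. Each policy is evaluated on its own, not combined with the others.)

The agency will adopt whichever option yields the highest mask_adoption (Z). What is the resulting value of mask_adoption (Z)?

162

Policy A (V + 9, Q − 22):
  Q = 50 − 22 = 28
  V = 102 + 9 = 111
  Z = 23 + 28 + 111 = 162
Policy B (V − 42):
  Q = 50
  V = 102 − 42 = 60
  Z = 23 + 50 + 60 = 133
Policy C (Q − 19):
  Q = 50 − 19 = 31
  V = 102
  Z = 23 + 31 + 102 = 156
Comparing — Policy A: Z=162, Policy B: Z=133, Policy C: Z=156. Highest is 162 (Policy A).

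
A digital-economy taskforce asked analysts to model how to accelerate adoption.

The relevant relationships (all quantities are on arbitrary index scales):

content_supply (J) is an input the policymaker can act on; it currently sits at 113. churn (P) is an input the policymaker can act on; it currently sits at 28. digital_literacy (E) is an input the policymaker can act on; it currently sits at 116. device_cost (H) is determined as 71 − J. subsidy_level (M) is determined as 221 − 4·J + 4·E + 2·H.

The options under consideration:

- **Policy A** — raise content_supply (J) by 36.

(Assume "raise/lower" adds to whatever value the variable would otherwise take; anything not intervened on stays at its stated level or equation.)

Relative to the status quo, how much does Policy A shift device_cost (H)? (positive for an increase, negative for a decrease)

Baseline:
  J = 113
  H = 71 − 113 = -42
Policy A (J + 36):
  J = 113 + 36 = 149
  H = 71 − 149 = -78
Change in H: -78 − (-42) = -36

-36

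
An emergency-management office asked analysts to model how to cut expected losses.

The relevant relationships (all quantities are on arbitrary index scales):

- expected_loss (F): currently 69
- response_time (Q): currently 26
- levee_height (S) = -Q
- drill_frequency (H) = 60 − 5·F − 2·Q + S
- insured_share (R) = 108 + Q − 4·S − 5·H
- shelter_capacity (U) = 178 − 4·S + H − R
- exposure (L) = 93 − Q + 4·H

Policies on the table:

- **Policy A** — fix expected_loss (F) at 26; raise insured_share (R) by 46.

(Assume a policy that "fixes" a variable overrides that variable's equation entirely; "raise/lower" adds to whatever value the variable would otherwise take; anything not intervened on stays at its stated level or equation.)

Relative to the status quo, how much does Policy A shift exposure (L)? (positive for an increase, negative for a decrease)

Baseline:
  F = 69
  Q = 26
  S = 0 − 26 = -26
  H = 60 − 5·69 − 2·26 + (-26) = -363
  L = 93 − 26 + 4·(-363) = -1385
Policy A (F := 26, R + 46):
  F = 26
  Q = 26
  S = 0 − 26 = -26
  H = 60 − 5·26 − 2·26 + (-26) = -148
  L = 93 − 26 + 4·(-148) = -525
Change in L: -525 − (-1385) = 860

860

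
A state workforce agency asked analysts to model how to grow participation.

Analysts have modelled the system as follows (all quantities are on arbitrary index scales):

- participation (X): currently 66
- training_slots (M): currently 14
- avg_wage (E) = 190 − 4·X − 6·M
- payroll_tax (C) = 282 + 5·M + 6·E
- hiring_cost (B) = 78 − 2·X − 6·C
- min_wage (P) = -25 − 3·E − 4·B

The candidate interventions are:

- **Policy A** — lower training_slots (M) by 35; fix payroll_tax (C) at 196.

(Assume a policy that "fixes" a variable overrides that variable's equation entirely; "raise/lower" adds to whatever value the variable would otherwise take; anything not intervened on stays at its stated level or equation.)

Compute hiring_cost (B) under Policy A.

Policy A (M − 35, C := 196):
  X = 66
  M = 14 − 35 = -21
  E = 190 − 4·66 − 6·(-21) = 52
  C = 196
  B = 78 − 2·66 − 6·196 = -1230

-1230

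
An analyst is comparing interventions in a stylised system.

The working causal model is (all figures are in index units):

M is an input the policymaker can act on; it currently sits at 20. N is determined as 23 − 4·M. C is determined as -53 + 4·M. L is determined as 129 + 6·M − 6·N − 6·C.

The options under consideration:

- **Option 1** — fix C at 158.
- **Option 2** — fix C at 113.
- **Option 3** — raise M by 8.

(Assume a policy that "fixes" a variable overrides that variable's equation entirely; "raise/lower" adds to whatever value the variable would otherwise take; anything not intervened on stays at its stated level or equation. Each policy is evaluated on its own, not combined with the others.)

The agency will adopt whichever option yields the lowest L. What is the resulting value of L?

-357

Option 1 (C := 158):
  M = 20
  N = 23 − 4·20 = -57
  C = 158
  L = 129 + 6·20 − 6·(-57) − 6·158 = -357
Option 2 (C := 113):
  M = 20
  N = 23 − 4·20 = -57
  C = 113
  L = 129 + 6·20 − 6·(-57) − 6·113 = -87
Option 3 (M + 8):
  M = 20 + 8 = 28
  N = 23 − 4·28 = -89
  C = -53 + 4·28 = 59
  L = 129 + 6·28 − 6·(-89) − 6·59 = 477
Comparing — Option 1: L=-357, Option 2: L=-87, Option 3: L=477. Lowest is -357 (Option 1).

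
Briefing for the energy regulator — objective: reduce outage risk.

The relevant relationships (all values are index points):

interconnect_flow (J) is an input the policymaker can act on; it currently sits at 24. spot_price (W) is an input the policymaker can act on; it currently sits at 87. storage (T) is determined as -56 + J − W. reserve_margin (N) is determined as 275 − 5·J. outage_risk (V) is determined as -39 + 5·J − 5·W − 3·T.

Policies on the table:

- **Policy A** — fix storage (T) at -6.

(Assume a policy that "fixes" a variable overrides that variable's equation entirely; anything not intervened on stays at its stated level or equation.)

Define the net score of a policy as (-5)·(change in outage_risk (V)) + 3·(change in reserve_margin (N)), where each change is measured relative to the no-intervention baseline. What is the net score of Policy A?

1695

Baseline:
  J = 24
  W = 87
  T = -56 + 24 − 87 = -119
  N = 275 − 5·24 = 155
  V = -39 + 5·24 − 5·87 − 3·(-119) = 3
Policy A (T := -6):
  J = 24
  W = 87
  T = -6
  N = 275 − 5·24 = 155
  V = -39 + 5·24 − 5·87 − 3·(-6) = -336
ΔV = -336 − 3 = -339; ΔN = 155 − 155 = 0
Score = (-5)·(-339) + 3·0 = 1695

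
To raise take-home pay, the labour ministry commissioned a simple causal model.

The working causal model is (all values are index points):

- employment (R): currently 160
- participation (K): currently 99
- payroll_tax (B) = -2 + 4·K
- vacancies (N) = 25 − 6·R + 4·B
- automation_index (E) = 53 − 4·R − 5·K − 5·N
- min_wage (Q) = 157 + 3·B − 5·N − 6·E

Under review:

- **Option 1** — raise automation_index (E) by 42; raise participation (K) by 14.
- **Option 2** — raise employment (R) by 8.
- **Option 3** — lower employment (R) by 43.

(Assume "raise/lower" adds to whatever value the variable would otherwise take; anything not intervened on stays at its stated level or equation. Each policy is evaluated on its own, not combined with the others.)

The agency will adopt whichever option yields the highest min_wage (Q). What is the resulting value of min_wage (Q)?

29792

Option 1 (E + 42, K + 14):
  R = 160
  K = 99 + 14 = 113
  B = -2 + 4·113 = 450
  N = 25 − 6·160 + 4·450 = 865
  E = 53 − 4·160 − 5·113 − 5·865 (+42 from intervention) = -5435
  Q = 157 + 3·450 − 5·865 − 6·(-5435) = 29792
Option 2 (R + 8):
  R = 160 + 8 = 168
  K = 99
  B = -2 + 4·99 = 394
  N = 25 − 6·168 + 4·394 = 593
  E = 53 − 4·168 − 5·99 − 5·593 = -4079
  Q = 157 + 3·394 − 5·593 − 6·(-4079) = 22848
Option 3 (R − 43):
  R = 160 − 43 = 117
  K = 99
  B = -2 + 4·99 = 394
  N = 25 − 6·117 + 4·394 = 899
  E = 53 − 4·117 − 5·99 − 5·899 = -5405
  Q = 157 + 3·394 − 5·899 − 6·(-5405) = 29274
Comparing — Option 1: Q=29792, Option 2: Q=22848, Option 3: Q=29274. Highest is 29792 (Option 1).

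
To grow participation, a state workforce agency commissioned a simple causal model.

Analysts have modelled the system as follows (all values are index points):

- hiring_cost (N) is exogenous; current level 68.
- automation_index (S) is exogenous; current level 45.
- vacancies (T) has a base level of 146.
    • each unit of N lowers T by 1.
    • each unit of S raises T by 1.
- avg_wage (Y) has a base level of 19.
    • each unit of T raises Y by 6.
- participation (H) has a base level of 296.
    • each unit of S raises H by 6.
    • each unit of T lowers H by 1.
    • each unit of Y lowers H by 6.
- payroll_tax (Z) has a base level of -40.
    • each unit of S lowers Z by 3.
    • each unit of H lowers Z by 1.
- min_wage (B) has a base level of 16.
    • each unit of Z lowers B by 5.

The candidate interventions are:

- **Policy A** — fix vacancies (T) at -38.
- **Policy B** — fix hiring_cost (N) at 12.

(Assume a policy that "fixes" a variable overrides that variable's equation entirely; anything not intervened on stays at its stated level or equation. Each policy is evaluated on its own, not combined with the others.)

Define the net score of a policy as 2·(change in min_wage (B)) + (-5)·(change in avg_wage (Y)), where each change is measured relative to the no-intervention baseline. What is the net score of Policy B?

-22400

Baseline:
  N = 68
  S = 45
  T = 146 − 68 + 45 = 123
  Y = 19 + 6·123 = 757
  H = 296 + 6·45 − 123 − 6·757 = -4099
  Z = -40 − 3·45 − (-4099) = 3924
  B = 16 − 5·3924 = -19604
Policy B (N := 12):
  N = 12
  S = 45
  T = 146 − 12 + 45 = 179
  Y = 19 + 6·179 = 1093
  H = 296 + 6·45 − 179 − 6·1093 = -6171
  Z = -40 − 3·45 − (-6171) = 5996
  B = 16 − 5·5996 = -29964
ΔB = -29964 − (-19604) = -10360; ΔY = 1093 − 757 = 336
Score = 2·(-10360) + (-5)·336 = -22400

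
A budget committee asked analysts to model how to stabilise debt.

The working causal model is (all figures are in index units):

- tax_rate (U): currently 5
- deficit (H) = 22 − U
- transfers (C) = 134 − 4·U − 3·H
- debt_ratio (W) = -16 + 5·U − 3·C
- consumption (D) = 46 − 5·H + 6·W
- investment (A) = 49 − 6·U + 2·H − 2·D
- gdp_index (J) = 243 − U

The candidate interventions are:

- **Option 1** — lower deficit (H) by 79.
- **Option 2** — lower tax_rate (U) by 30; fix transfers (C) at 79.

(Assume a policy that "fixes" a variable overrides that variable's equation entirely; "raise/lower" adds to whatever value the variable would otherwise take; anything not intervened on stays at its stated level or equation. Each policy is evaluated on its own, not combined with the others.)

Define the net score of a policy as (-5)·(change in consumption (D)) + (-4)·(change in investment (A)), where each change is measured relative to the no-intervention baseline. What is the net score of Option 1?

Baseline:
  U = 5
  H = 22 − 5 = 17
  C = 134 − 4·5 − 3·17 = 63
  W = -16 + 5·5 − 3·63 = -180
  D = 46 − 5·17 + 6·(-180) = -1119
  A = 49 − 6·5 + 2·17 − 2·(-1119) = 2291
Option 1 (H − 79):
  U = 5
  H = 22 − 5 (−79 from intervention) = -62
  C = 134 − 4·5 − 3·(-62) = 300
  W = -16 + 5·5 − 3·300 = -891
  D = 46 − 5·(-62) + 6·(-891) = -4990
  A = 49 − 6·5 + 2·(-62) − 2·(-4990) = 9875
ΔD = -4990 − (-1119) = -3871; ΔA = 9875 − 2291 = 7584
Score = (-5)·(-3871) + (-4)·7584 = -10981

-10981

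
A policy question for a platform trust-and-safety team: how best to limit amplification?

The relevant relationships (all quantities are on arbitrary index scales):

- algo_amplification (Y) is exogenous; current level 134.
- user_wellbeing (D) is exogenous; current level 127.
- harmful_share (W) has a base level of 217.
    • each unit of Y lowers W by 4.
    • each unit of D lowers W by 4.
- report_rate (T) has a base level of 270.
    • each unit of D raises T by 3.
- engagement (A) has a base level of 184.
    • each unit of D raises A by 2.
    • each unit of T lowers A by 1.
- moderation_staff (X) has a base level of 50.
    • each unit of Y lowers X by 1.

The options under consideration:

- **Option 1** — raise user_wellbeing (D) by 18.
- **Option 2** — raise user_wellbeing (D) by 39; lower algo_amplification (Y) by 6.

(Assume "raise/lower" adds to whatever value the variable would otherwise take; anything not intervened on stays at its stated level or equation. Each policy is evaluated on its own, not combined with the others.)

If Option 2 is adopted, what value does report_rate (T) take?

Option 2 (D + 39, Y − 6):
  D = 127 + 39 = 166
  T = 270 + 3·166 = 768

768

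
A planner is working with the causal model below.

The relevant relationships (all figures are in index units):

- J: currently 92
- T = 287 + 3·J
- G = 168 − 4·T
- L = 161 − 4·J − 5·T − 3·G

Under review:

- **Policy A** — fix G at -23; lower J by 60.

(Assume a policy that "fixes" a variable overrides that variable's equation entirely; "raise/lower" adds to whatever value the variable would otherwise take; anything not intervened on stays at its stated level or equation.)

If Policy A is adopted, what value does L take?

Policy A (G := -23, J − 60):
  J = 92 − 60 = 32
  T = 287 + 3·32 = 383
  G = -23
  L = 161 − 4·32 − 5·383 − 3·(-23) = -1813

-1813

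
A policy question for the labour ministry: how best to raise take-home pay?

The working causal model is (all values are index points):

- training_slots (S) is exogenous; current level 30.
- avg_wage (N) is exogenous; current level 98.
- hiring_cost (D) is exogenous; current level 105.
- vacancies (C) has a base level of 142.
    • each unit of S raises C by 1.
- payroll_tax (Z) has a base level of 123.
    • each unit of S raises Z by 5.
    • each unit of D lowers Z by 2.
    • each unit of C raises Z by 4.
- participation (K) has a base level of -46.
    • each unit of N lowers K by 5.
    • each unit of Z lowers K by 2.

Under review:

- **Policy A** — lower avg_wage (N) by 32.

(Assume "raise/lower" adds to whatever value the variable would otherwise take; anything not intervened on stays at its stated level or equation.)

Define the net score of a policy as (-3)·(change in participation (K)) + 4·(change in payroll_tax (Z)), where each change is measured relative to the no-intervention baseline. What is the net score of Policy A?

Baseline:
  S = 30
  N = 98
  D = 105
  C = 142 + 30 = 172
  Z = 123 + 5·30 − 2·105 + 4·172 = 751
  K = -46 − 5·98 − 2·751 = -2038
Policy A (N − 32):
  S = 30
  N = 98 − 32 = 66
  D = 105
  C = 142 + 30 = 172
  Z = 123 + 5·30 − 2·105 + 4·172 = 751
  K = -46 − 5·66 − 2·751 = -1878
ΔK = -1878 − (-2038) = 160; ΔZ = 751 − 751 = 0
Score = (-3)·160 + 4·0 = -480

-480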